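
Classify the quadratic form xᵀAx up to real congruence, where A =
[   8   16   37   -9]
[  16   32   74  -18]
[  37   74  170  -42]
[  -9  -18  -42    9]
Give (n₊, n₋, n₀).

Answer: (1, 2, 1)

Derivation:
step 0: pivot 8 → sign +
step 1: pivot -9/8 → sign −
step 2: pivot -1 → sign −
step 3: row/col 3 already zero → sign 0
signature = (1, 2, 1)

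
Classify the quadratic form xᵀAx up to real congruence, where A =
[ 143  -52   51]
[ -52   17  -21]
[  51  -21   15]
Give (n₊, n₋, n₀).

Answer: (1, 2, 0)

Derivation:
step 0: pivot 143 → sign +
step 1: pivot -21/11 → sign −
step 2: pivot -3/91 → sign −
signature = (1, 2, 0)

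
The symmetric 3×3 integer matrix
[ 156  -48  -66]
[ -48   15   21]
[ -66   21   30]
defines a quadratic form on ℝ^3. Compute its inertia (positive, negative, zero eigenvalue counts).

Answer: (2, 0, 1)

Derivation:
step 0: pivot 156 → sign +
step 1: pivot 3/13 → sign +
step 2: row/col 2 already zero → sign 0
signature = (2, 0, 1)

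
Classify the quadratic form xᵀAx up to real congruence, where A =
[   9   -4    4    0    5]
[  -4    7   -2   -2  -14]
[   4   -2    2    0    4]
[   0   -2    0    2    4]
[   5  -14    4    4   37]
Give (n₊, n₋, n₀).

Answer: (4, 0, 1)

Derivation:
step 0: pivot 9 → sign +
step 1: pivot 47/9 → sign +
step 2: pivot 10/47 → sign +
step 3: pivot 6/5 → sign +
step 4: row/col 4 already zero → sign 0
signature = (4, 0, 1)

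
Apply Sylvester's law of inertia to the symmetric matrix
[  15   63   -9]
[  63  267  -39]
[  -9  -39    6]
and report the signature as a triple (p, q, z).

step 0: pivot 15 → sign +
step 1: pivot 12/5 → sign +
step 2: row/col 2 already zero → sign 0
signature = (2, 0, 1)

Answer: (2, 0, 1)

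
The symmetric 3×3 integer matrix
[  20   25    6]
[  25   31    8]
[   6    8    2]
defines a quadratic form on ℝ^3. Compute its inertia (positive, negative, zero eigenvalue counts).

Answer: (2, 1, 0)

Derivation:
step 0: pivot 20 → sign +
step 1: pivot -1/4 → sign −
step 2: pivot 6/5 → sign +
signature = (2, 1, 0)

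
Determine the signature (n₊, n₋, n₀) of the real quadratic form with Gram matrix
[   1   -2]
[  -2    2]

step 0: pivot 1 → sign +
step 1: pivot -2 → sign −
signature = (1, 1, 0)

Answer: (1, 1, 0)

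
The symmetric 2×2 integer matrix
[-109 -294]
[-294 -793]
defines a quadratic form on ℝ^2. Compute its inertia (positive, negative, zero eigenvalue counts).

step 0: pivot -109 → sign −
step 1: pivot -1/109 → sign −
signature = (0, 2, 0)

Answer: (0, 2, 0)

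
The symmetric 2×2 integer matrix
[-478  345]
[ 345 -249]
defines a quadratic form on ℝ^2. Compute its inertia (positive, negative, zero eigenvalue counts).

step 0: pivot -478 → sign −
step 1: pivot 3/478 → sign +
signature = (1, 1, 0)

Answer: (1, 1, 0)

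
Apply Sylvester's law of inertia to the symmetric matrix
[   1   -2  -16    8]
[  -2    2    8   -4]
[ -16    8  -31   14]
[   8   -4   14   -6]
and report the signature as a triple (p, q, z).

Answer: (2, 2, 0)

Derivation:
step 0: pivot 1 → sign +
step 1: pivot -2 → sign −
step 2: pivot 1 → sign +
step 3: pivot -2 → sign −
signature = (2, 2, 0)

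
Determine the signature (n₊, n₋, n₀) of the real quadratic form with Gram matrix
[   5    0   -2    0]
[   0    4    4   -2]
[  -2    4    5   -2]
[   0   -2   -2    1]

Answer: (3, 0, 1)

Derivation:
step 0: pivot 5 → sign +
step 1: pivot 4 → sign +
step 2: pivot 1/5 → sign +
step 3: row/col 3 already zero → sign 0
signature = (3, 0, 1)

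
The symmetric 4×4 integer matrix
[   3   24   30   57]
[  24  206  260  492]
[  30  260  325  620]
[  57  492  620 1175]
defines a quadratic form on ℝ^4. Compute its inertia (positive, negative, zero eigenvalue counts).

Answer: (2, 1, 1)

Derivation:
step 0: pivot 3 → sign +
step 1: pivot 14 → sign +
step 2: pivot -25/7 → sign −
step 3: row/col 3 already zero → sign 0
signature = (2, 1, 1)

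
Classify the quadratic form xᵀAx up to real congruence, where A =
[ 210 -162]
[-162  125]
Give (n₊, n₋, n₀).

step 0: pivot 210 → sign +
step 1: pivot 1/35 → sign +
signature = (2, 0, 0)

Answer: (2, 0, 0)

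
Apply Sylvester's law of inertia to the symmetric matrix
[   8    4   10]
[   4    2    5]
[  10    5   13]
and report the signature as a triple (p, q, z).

Answer: (2, 0, 1)

Derivation:
step 0: pivot 8 → sign +
step 1: pivot 1/2 → sign +
step 2: row/col 2 already zero → sign 0
signature = (2, 0, 1)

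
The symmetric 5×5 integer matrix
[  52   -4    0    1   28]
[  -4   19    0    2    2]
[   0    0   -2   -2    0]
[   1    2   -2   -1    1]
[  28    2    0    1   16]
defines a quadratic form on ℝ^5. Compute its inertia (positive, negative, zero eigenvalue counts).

step 0: pivot 52 → sign +
step 1: pivot 243/13 → sign +
step 2: pivot -2 → sign −
step 3: pivot 3/4 → sign +
step 4: row/col 4 already zero → sign 0
signature = (3, 1, 1)

Answer: (3, 1, 1)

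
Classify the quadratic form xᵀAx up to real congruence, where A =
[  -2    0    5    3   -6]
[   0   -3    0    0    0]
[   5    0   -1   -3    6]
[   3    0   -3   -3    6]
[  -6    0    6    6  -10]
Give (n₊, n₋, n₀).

step 0: pivot -2 → sign −
step 1: pivot -3 → sign −
step 2: pivot 23/2 → sign +
step 3: pivot -6/23 → sign −
step 4: pivot 2 → sign +
signature = (2, 3, 0)

Answer: (2, 3, 0)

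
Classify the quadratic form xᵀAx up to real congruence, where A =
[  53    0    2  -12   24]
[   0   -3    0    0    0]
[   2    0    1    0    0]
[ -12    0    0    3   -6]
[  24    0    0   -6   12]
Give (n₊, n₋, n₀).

Answer: (3, 1, 1)

Derivation:
step 0: pivot 53 → sign +
step 1: pivot -3 → sign −
step 2: pivot 49/53 → sign +
step 3: pivot 3/49 → sign +
step 4: row/col 4 already zero → sign 0
signature = (3, 1, 1)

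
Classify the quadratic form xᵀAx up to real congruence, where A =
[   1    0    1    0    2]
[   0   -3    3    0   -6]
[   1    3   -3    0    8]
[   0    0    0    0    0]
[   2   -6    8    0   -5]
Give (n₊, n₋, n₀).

step 0: pivot 1 → sign +
step 1: pivot -3 → sign −
step 2: pivot -1 → sign −
step 3: pivot 3 → sign +
step 4: row/col 4 already zero → sign 0
signature = (2, 2, 1)

Answer: (2, 2, 1)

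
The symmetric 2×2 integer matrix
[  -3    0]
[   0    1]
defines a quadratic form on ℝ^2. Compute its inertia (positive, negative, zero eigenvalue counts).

step 0: pivot -3 → sign −
step 1: pivot 1 → sign +
signature = (1, 1, 0)

Answer: (1, 1, 0)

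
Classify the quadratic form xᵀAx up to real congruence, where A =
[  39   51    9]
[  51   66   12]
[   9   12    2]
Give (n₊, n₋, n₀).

step 0: pivot 39 → sign +
step 1: pivot -9/13 → sign −
step 2: row/col 2 already zero → sign 0
signature = (1, 1, 1)

Answer: (1, 1, 1)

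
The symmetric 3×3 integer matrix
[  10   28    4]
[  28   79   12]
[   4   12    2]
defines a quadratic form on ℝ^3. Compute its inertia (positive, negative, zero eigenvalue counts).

step 0: pivot 10 → sign +
step 1: pivot 3/5 → sign +
step 2: pivot -2/3 → sign −
signature = (2, 1, 0)

Answer: (2, 1, 0)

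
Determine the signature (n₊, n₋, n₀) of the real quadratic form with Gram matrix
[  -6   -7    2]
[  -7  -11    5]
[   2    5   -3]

Answer: (1, 2, 0)

Derivation:
step 0: pivot -6 → sign −
step 1: pivot -17/6 → sign −
step 2: pivot 3/17 → sign +
signature = (1, 2, 0)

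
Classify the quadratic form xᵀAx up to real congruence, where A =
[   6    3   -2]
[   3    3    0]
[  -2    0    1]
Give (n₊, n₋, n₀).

step 0: pivot 6 → sign +
step 1: pivot 3/2 → sign +
step 2: pivot -1/3 → sign −
signature = (2, 1, 0)

Answer: (2, 1, 0)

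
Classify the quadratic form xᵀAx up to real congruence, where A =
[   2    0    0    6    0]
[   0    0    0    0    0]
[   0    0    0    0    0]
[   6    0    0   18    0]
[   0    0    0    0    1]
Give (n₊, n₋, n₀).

Answer: (2, 0, 3)

Derivation:
step 0: pivot 2 → sign +
step 1: pivot 1 → sign +
step 2: row/col 2 already zero → sign 0
step 3: row/col 3 already zero → sign 0
step 4: row/col 4 already zero → sign 0
signature = (2, 0, 3)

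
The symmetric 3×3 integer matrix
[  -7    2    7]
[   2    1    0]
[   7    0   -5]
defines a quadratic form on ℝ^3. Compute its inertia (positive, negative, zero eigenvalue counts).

step 0: pivot -7 → sign −
step 1: pivot 11/7 → sign +
step 2: pivot -6/11 → sign −
signature = (1, 2, 0)

Answer: (1, 2, 0)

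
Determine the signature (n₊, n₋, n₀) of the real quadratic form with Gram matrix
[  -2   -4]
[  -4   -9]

step 0: pivot -2 → sign −
step 1: pivot -1 → sign −
signature = (0, 2, 0)

Answer: (0, 2, 0)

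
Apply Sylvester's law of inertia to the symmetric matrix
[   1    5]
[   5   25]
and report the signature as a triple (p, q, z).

Answer: (1, 0, 1)

Derivation:
step 0: pivot 1 → sign +
step 1: row/col 1 already zero → sign 0
signature = (1, 0, 1)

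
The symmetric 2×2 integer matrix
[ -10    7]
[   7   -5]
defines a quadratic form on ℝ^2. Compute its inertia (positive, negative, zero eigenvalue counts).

step 0: pivot -10 → sign −
step 1: pivot -1/10 → sign −
signature = (0, 2, 0)

Answer: (0, 2, 0)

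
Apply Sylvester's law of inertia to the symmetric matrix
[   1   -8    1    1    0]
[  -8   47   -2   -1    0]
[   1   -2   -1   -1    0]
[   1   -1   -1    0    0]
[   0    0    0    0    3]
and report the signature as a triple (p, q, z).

Answer: (3, 1, 1)

Derivation:
step 0: pivot 1 → sign +
step 1: pivot -17 → sign −
step 2: pivot 2/17 → sign +
step 3: pivot 3 → sign +
step 4: row/col 4 already zero → sign 0
signature = (3, 1, 1)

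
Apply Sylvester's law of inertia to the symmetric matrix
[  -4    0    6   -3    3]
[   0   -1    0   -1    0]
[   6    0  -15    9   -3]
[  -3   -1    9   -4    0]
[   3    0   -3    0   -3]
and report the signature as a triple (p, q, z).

Answer: (1, 4, 0)

Derivation:
step 0: pivot -4 → sign −
step 1: pivot -1 → sign −
step 2: pivot -6 → sign −
step 3: pivot 21/8 → sign +
step 4: pivot -6/7 → sign −
signature = (1, 4, 0)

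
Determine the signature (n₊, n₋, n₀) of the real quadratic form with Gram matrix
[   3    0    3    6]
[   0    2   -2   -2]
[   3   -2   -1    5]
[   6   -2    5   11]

step 0: pivot 3 → sign +
step 1: pivot 2 → sign +
step 2: pivot -6 → sign −
step 3: pivot -3/2 → sign −
signature = (2, 2, 0)

Answer: (2, 2, 0)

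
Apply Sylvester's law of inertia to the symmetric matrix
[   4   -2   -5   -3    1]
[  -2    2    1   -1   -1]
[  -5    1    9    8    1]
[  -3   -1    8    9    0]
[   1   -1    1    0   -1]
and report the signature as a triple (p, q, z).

Answer: (4, 1, 0)

Derivation:
step 0: pivot 4 → sign +
step 1: pivot 1 → sign +
step 2: pivot 1/2 → sign +
step 3: pivot -6 → sign −
step 4: pivot 2/3 → sign +
signature = (4, 1, 0)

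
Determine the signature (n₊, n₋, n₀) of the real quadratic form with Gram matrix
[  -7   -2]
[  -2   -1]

Answer: (0, 2, 0)

Derivation:
step 0: pivot -7 → sign −
step 1: pivot -3/7 → sign −
signature = (0, 2, 0)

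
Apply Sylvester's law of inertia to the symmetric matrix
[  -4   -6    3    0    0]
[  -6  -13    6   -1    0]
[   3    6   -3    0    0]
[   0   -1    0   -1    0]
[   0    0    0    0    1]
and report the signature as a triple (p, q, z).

Answer: (1, 3, 1)

Derivation:
step 0: pivot -4 → sign −
step 1: pivot -4 → sign −
step 2: pivot -3/16 → sign −
step 3: pivot 1 → sign +
step 4: row/col 4 already zero → sign 0
signature = (1, 3, 1)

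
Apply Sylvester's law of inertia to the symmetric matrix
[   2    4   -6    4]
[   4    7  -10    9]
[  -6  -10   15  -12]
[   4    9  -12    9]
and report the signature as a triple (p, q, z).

step 0: pivot 2 → sign +
step 1: pivot -1 → sign −
step 2: pivot 1 → sign +
step 3: pivot -2 → sign −
signature = (2, 2, 0)

Answer: (2, 2, 0)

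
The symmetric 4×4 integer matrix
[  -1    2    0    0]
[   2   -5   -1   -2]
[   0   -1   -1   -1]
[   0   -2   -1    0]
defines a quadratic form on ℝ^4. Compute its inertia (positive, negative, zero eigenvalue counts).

Answer: (1, 3, 0)

Derivation:
step 0: pivot -1 → sign −
step 1: pivot -1 → sign −
step 2: pivot 4 → sign +
step 3: pivot -1/4 → sign −
signature = (1, 3, 0)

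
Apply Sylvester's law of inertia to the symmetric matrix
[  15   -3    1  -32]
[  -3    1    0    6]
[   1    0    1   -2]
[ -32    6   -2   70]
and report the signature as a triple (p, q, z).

Answer: (4, 0, 0)

Derivation:
step 0: pivot 15 → sign +
step 1: pivot 2/5 → sign +
step 2: pivot 5/6 → sign +
step 3: pivot 6/5 → sign +
signature = (4, 0, 0)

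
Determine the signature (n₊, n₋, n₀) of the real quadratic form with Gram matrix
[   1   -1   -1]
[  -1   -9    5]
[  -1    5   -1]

step 0: pivot 1 → sign +
step 1: pivot -10 → sign −
step 2: pivot -2/5 → sign −
signature = (1, 2, 0)

Answer: (1, 2, 0)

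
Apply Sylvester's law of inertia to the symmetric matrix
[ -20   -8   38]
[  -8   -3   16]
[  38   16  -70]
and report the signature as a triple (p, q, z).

step 0: pivot -20 → sign −
step 1: pivot 1/5 → sign +
step 2: pivot -1 → sign −
signature = (1, 2, 0)

Answer: (1, 2, 0)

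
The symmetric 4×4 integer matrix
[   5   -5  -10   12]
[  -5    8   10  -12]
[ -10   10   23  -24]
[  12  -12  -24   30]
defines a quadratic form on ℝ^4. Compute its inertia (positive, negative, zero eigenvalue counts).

Answer: (4, 0, 0)

Derivation:
step 0: pivot 5 → sign +
step 1: pivot 3 → sign +
step 2: pivot 3 → sign +
step 3: pivot 6/5 → sign +
signature = (4, 0, 0)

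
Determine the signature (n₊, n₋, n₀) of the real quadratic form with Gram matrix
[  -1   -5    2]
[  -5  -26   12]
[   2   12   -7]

Answer: (1, 2, 0)

Derivation:
step 0: pivot -1 → sign −
step 1: pivot -1 → sign −
step 2: pivot 1 → sign +
signature = (1, 2, 0)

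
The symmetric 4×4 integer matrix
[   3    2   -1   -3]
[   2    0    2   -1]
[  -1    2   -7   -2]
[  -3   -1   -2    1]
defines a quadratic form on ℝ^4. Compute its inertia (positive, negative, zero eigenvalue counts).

step 0: pivot 3 → sign +
step 1: pivot -4/3 → sign −
step 2: pivot -2 → sign −
step 3: pivot -3/4 → sign −
signature = (1, 3, 0)

Answer: (1, 3, 0)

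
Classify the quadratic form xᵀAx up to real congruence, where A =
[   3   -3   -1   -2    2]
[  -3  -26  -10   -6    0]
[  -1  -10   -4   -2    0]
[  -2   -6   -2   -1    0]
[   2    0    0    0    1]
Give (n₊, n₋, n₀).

Answer: (2, 3, 0)

Derivation:
step 0: pivot 3 → sign +
step 1: pivot -29 → sign −
step 2: pivot -14/87 → sign −
step 3: pivot 5/7 → sign +
step 4: pivot -3/5 → sign −
signature = (2, 3, 0)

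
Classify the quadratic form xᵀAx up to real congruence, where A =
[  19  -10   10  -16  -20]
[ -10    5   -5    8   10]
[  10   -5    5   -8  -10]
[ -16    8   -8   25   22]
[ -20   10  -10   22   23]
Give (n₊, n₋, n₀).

Answer: (3, 1, 1)

Derivation:
step 0: pivot 19 → sign +
step 1: pivot -5/19 → sign −
step 2: pivot 61/5 → sign +
step 3: pivot 3/61 → sign +
step 4: row/col 4 already zero → sign 0
signature = (3, 1, 1)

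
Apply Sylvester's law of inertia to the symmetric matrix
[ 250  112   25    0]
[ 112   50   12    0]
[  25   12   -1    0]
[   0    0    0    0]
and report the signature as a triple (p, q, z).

Answer: (2, 1, 1)

Derivation:
step 0: pivot 250 → sign +
step 1: pivot -22/125 → sign −
step 2: pivot 3/22 → sign +
step 3: row/col 3 already zero → sign 0
signature = (2, 1, 1)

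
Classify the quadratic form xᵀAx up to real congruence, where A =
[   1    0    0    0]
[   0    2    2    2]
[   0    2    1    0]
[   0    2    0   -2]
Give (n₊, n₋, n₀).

Answer: (2, 1, 1)

Derivation:
step 0: pivot 1 → sign +
step 1: pivot 2 → sign +
step 2: pivot -1 → sign −
step 3: row/col 3 already zero → sign 0
signature = (2, 1, 1)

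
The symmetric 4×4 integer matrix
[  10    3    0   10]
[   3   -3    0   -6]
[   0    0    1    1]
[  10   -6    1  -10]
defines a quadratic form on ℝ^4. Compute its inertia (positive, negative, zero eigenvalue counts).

Answer: (2, 2, 0)

Derivation:
step 0: pivot 10 → sign +
step 1: pivot -39/10 → sign −
step 2: pivot 1 → sign +
step 3: pivot -3/13 → sign −
signature = (2, 2, 0)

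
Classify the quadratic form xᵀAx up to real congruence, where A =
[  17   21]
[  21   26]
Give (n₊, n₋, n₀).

Answer: (2, 0, 0)

Derivation:
step 0: pivot 17 → sign +
step 1: pivot 1/17 → sign +
signature = (2, 0, 0)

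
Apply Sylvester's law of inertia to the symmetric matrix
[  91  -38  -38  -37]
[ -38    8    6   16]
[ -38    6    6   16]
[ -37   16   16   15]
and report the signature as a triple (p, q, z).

step 0: pivot 91 → sign +
step 1: pivot -716/91 → sign −
step 2: pivot 449/179 → sign +
step 3: pivot -6/449 → sign −
signature = (2, 2, 0)

Answer: (2, 2, 0)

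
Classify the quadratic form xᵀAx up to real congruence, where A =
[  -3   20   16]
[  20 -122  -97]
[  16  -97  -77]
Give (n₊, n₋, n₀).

Answer: (2, 1, 0)

Derivation:
step 0: pivot -3 → sign −
step 1: pivot 34/3 → sign +
step 2: pivot 3/34 → sign +
signature = (2, 1, 0)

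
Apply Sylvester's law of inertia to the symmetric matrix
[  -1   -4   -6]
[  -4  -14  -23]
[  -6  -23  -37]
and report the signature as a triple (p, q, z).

step 0: pivot -1 → sign −
step 1: pivot 2 → sign +
step 2: pivot -3/2 → sign −
signature = (1, 2, 0)

Answer: (1, 2, 0)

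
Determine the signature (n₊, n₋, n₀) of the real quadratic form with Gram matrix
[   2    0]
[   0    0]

step 0: pivot 2 → sign +
step 1: row/col 1 already zero → sign 0
signature = (1, 0, 1)

Answer: (1, 0, 1)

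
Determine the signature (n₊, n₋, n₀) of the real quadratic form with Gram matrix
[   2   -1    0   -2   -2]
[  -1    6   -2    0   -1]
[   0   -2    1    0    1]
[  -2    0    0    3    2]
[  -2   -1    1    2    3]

step 0: pivot 2 → sign +
step 1: pivot 11/2 → sign +
step 2: pivot 3/11 → sign +
step 3: pivot 1/3 → sign +
step 4: row/col 4 already zero → sign 0
signature = (4, 0, 1)

Answer: (4, 0, 1)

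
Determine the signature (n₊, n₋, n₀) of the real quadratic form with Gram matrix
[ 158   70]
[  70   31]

step 0: pivot 158 → sign +
step 1: pivot -1/79 → sign −
signature = (1, 1, 0)

Answer: (1, 1, 0)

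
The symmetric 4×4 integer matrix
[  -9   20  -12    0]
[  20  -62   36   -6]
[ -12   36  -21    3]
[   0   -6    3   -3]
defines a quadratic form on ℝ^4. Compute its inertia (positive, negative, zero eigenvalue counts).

Answer: (0, 3, 1)

Derivation:
step 0: pivot -9 → sign −
step 1: pivot -158/9 → sign −
step 2: pivot -3/79 → sign −
step 3: row/col 3 already zero → sign 0
signature = (0, 3, 1)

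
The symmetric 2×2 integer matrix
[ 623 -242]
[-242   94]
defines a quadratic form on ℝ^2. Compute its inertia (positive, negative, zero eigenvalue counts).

Answer: (1, 1, 0)

Derivation:
step 0: pivot 623 → sign +
step 1: pivot -2/623 → sign −
signature = (1, 1, 0)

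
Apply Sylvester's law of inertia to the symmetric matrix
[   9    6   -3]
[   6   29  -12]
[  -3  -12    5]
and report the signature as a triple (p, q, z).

step 0: pivot 9 → sign +
step 1: pivot 25 → sign +
step 2: row/col 2 already zero → sign 0
signature = (2, 0, 1)

Answer: (2, 0, 1)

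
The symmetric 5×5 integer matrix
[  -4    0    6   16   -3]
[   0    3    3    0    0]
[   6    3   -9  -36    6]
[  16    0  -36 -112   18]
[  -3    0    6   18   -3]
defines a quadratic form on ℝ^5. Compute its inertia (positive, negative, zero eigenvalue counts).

step 0: pivot -4 → sign −
step 1: pivot 3 → sign +
step 2: pivot -3 → sign −
step 3: row/col 3 already zero → sign 0
step 4: row/col 4 already zero → sign 0
signature = (1, 2, 2)

Answer: (1, 2, 2)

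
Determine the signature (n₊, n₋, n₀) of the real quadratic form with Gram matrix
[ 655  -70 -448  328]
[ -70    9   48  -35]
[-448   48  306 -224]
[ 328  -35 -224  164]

Answer: (3, 1, 0)

Derivation:
step 0: pivot 655 → sign +
step 1: pivot 199/131 → sign +
step 2: pivot -426/995 → sign −
step 3: pivot 1/71 → sign +
signature = (3, 1, 0)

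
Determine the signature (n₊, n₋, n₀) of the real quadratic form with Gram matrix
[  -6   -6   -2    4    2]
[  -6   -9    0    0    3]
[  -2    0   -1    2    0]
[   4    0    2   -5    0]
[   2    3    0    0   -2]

step 0: pivot -6 → sign −
step 1: pivot -3 → sign −
step 2: pivot 1 → sign +
step 3: pivot -1 → sign −
step 4: pivot -1 → sign −
signature = (1, 4, 0)

Answer: (1, 4, 0)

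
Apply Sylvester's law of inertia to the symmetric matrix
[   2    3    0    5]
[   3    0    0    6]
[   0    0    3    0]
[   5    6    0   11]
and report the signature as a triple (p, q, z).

Answer: (2, 2, 0)

Derivation:
step 0: pivot 2 → sign +
step 1: pivot -9/2 → sign −
step 2: pivot 3 → sign +
step 3: pivot -1 → sign −
signature = (2, 2, 0)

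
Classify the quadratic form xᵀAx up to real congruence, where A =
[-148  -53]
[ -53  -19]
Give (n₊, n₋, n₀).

Answer: (0, 2, 0)

Derivation:
step 0: pivot -148 → sign −
step 1: pivot -3/148 → sign −
signature = (0, 2, 0)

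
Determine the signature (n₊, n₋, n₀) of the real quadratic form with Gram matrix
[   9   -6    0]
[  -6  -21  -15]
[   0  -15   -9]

Answer: (1, 1, 1)

Derivation:
step 0: pivot 9 → sign +
step 1: pivot -25 → sign −
step 2: row/col 2 already zero → sign 0
signature = (1, 1, 1)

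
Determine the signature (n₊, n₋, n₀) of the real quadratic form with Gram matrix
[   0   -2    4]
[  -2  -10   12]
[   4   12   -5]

Answer: (2, 1, 0)

Derivation:
step 0: pivot -10 → sign −
step 1: pivot 2/5 → sign +
step 2: pivot 3 → sign +
signature = (2, 1, 0)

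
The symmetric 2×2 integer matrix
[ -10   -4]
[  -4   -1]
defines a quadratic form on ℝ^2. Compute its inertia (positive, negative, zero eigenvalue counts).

step 0: pivot -10 → sign −
step 1: pivot 3/5 → sign +
signature = (1, 1, 0)

Answer: (1, 1, 0)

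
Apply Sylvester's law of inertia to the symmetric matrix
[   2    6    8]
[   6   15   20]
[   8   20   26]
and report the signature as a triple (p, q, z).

step 0: pivot 2 → sign +
step 1: pivot -3 → sign −
step 2: pivot -2/3 → sign −
signature = (1, 2, 0)

Answer: (1, 2, 0)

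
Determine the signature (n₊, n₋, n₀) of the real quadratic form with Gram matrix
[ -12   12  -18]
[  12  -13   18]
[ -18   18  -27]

Answer: (0, 2, 1)

Derivation:
step 0: pivot -12 → sign −
step 1: pivot -1 → sign −
step 2: row/col 2 already zero → sign 0
signature = (0, 2, 1)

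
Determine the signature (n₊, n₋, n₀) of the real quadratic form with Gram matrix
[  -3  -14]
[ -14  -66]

step 0: pivot -3 → sign −
step 1: pivot -2/3 → sign −
signature = (0, 2, 0)

Answer: (0, 2, 0)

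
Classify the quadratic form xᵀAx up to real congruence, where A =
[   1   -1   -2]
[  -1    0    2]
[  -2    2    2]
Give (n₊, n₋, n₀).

step 0: pivot 1 → sign +
step 1: pivot -1 → sign −
step 2: pivot -2 → sign −
signature = (1, 2, 0)

Answer: (1, 2, 0)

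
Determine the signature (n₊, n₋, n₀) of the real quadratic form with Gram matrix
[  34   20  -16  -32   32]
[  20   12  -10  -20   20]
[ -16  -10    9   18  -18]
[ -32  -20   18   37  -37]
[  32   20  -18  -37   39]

step 0: pivot 34 → sign +
step 1: pivot 4/17 → sign +
step 2: pivot 1 → sign +
step 3: pivot 2 → sign +
step 4: row/col 4 already zero → sign 0
signature = (4, 0, 1)

Answer: (4, 0, 1)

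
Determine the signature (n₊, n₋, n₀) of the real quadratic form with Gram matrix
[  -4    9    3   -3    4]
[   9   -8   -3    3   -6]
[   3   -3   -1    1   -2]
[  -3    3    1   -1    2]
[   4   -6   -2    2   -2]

step 0: pivot -4 → sign −
step 1: pivot 49/4 → sign +
step 2: pivot 5/49 → sign +
step 3: pivot 6/5 → sign +
step 4: row/col 4 already zero → sign 0
signature = (3, 1, 1)

Answer: (3, 1, 1)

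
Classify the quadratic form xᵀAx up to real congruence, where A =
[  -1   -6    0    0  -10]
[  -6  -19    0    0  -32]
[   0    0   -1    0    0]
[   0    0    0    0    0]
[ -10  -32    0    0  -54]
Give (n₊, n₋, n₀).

step 0: pivot -1 → sign −
step 1: pivot 17 → sign +
step 2: pivot -1 → sign −
step 3: pivot -2/17 → sign −
step 4: row/col 4 already zero → sign 0
signature = (1, 3, 1)

Answer: (1, 3, 1)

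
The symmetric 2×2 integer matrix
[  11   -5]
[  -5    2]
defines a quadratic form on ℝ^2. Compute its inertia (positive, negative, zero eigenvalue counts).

Answer: (1, 1, 0)

Derivation:
step 0: pivot 11 → sign +
step 1: pivot -3/11 → sign −
signature = (1, 1, 0)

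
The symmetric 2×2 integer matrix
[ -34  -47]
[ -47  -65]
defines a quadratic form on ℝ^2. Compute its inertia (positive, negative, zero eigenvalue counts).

step 0: pivot -34 → sign −
step 1: pivot -1/34 → sign −
signature = (0, 2, 0)

Answer: (0, 2, 0)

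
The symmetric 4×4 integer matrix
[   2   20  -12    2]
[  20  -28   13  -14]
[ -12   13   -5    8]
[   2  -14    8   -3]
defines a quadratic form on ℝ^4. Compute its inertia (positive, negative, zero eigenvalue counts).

Answer: (3, 1, 0)

Derivation:
step 0: pivot 2 → sign +
step 1: pivot -228 → sign −
step 2: pivot 7/12 → sign +
step 3: pivot 3/133 → sign +
signature = (3, 1, 0)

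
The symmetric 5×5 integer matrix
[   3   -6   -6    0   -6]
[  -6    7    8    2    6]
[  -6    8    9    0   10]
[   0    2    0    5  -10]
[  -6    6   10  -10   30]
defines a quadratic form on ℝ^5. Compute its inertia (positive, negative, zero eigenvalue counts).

step 0: pivot 3 → sign +
step 1: pivot -5 → sign −
step 2: pivot 1/5 → sign +
step 3: pivot -7 → sign −
step 4: pivot 2/7 → sign +
signature = (3, 2, 0)

Answer: (3, 2, 0)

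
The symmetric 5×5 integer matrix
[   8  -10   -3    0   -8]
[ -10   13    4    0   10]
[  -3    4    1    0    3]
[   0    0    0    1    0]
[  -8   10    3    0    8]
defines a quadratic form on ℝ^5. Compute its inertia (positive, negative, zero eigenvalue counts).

Answer: (3, 1, 1)

Derivation:
step 0: pivot 8 → sign +
step 1: pivot 1/2 → sign +
step 2: pivot -1/4 → sign −
step 3: pivot 1 → sign +
step 4: row/col 4 already zero → sign 0
signature = (3, 1, 1)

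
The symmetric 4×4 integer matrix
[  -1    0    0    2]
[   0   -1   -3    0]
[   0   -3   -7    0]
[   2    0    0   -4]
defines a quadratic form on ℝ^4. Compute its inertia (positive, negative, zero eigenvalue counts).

step 0: pivot -1 → sign −
step 1: pivot -1 → sign −
step 2: pivot 2 → sign +
step 3: row/col 3 already zero → sign 0
signature = (1, 2, 1)

Answer: (1, 2, 1)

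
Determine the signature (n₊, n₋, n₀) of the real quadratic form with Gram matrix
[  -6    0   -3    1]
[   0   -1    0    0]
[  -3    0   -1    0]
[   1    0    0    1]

Answer: (2, 2, 0)

Derivation:
step 0: pivot -6 → sign −
step 1: pivot -1 → sign −
step 2: pivot 1/2 → sign +
step 3: pivot 2/3 → sign +
signature = (2, 2, 0)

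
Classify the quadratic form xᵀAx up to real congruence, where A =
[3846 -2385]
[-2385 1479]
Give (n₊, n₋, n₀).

Answer: (2, 0, 0)

Derivation:
step 0: pivot 3846 → sign +
step 1: pivot 3/1282 → sign +
signature = (2, 0, 0)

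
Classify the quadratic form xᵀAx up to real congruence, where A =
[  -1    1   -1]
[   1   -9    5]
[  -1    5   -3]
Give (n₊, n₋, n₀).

step 0: pivot -1 → sign −
step 1: pivot -8 → sign −
step 2: row/col 2 already zero → sign 0
signature = (0, 2, 1)

Answer: (0, 2, 1)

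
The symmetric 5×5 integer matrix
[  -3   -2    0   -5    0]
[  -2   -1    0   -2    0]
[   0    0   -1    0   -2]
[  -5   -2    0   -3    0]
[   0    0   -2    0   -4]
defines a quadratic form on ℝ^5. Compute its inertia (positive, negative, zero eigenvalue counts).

step 0: pivot -3 → sign −
step 1: pivot 1/3 → sign +
step 2: pivot -1 → sign −
step 3: row/col 3 already zero → sign 0
step 4: row/col 4 already zero → sign 0
signature = (1, 2, 2)

Answer: (1, 2, 2)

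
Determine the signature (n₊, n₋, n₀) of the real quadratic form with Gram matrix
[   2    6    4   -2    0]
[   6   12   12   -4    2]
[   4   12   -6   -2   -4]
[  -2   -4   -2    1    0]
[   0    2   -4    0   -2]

step 0: pivot 2 → sign +
step 1: pivot -6 → sign −
step 2: pivot -14 → sign −
step 3: pivot -1/21 → sign −
step 4: row/col 4 already zero → sign 0
signature = (1, 3, 1)

Answer: (1, 3, 1)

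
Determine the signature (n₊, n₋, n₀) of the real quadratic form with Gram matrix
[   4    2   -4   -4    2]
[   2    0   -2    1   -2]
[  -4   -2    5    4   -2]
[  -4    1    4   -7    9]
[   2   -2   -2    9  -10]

Answer: (2, 2, 1)

Derivation:
step 0: pivot 4 → sign +
step 1: pivot -1 → sign −
step 2: pivot 1 → sign +
step 3: pivot -2 → sign −
step 4: row/col 4 already zero → sign 0
signature = (2, 2, 1)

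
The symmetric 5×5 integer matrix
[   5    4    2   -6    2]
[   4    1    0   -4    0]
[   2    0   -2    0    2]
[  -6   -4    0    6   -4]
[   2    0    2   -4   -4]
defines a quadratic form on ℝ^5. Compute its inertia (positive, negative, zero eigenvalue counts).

step 0: pivot 5 → sign +
step 1: pivot -11/5 → sign −
step 2: pivot -18/11 → sign −
step 3: pivot 10/9 → sign +
step 4: pivot -2/5 → sign −
signature = (2, 3, 0)

Answer: (2, 3, 0)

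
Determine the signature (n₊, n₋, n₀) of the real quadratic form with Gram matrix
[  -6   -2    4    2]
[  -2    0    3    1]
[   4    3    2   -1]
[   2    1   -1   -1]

step 0: pivot -6 → sign −
step 1: pivot 2/3 → sign +
step 2: pivot 1/2 → sign +
step 3: pivot -1 → sign −
signature = (2, 2, 0)

Answer: (2, 2, 0)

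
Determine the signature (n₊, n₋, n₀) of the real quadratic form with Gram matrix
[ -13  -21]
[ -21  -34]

Answer: (0, 2, 0)

Derivation:
step 0: pivot -13 → sign −
step 1: pivot -1/13 → sign −
signature = (0, 2, 0)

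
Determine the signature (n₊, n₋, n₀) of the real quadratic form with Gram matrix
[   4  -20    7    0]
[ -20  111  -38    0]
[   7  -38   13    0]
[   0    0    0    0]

Answer: (2, 1, 1)

Derivation:
step 0: pivot 4 → sign +
step 1: pivot 11 → sign +
step 2: pivot -3/44 → sign −
step 3: row/col 3 already zero → sign 0
signature = (2, 1, 1)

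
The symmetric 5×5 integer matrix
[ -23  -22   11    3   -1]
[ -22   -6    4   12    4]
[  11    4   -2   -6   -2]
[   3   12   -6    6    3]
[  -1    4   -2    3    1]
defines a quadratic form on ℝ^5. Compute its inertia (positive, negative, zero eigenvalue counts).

Answer: (3, 2, 0)

Derivation:
step 0: pivot -23 → sign −
step 1: pivot 346/23 → sign +
step 2: pivot 75/173 → sign +
step 3: pivot -21/25 → sign −
step 4: pivot 3/7 → sign +
signature = (3, 2, 0)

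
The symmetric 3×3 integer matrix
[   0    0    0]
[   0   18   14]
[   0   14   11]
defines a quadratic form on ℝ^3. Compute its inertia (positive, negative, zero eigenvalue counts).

Answer: (2, 0, 1)

Derivation:
step 0: pivot 18 → sign +
step 1: pivot 1/9 → sign +
step 2: row/col 2 already zero → sign 0
signature = (2, 0, 1)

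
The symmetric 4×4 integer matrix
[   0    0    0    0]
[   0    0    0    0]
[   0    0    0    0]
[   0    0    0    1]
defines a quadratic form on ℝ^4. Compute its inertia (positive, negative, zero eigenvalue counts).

Answer: (1, 0, 3)

Derivation:
step 0: pivot 1 → sign +
step 1: row/col 1 already zero → sign 0
step 2: row/col 2 already zero → sign 0
step 3: row/col 3 already zero → sign 0
signature = (1, 0, 3)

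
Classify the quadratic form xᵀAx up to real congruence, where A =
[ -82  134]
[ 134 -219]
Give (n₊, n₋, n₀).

Answer: (0, 2, 0)

Derivation:
step 0: pivot -82 → sign −
step 1: pivot -1/41 → sign −
signature = (0, 2, 0)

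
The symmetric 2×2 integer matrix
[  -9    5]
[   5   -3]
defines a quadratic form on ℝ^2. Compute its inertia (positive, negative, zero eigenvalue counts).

Answer: (0, 2, 0)

Derivation:
step 0: pivot -9 → sign −
step 1: pivot -2/9 → sign −
signature = (0, 2, 0)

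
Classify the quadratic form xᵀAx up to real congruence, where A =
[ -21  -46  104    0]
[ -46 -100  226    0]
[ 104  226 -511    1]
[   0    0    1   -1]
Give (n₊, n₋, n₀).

step 0: pivot -21 → sign −
step 1: pivot 16/21 → sign +
step 2: pivot -1/4 → sign −
step 3: pivot 3 → sign +
signature = (2, 2, 0)

Answer: (2, 2, 0)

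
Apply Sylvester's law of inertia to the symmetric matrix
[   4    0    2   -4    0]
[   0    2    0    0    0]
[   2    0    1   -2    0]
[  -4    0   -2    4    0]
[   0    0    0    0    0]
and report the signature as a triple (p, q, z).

step 0: pivot 4 → sign +
step 1: pivot 2 → sign +
step 2: row/col 2 already zero → sign 0
step 3: row/col 3 already zero → sign 0
step 4: row/col 4 already zero → sign 0
signature = (2, 0, 3)

Answer: (2, 0, 3)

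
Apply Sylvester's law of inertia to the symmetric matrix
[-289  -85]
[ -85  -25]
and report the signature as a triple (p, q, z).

step 0: pivot -289 → sign −
step 1: row/col 1 already zero → sign 0
signature = (0, 1, 1)

Answer: (0, 1, 1)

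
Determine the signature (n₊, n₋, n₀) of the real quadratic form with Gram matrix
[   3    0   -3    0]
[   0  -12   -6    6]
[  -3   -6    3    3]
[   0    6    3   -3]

step 0: pivot 3 → sign +
step 1: pivot -12 → sign −
step 2: pivot 3 → sign +
step 3: row/col 3 already zero → sign 0
signature = (2, 1, 1)

Answer: (2, 1, 1)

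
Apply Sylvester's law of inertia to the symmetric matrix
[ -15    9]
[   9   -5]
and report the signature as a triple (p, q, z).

Answer: (1, 1, 0)

Derivation:
step 0: pivot -15 → sign −
step 1: pivot 2/5 → sign +
signature = (1, 1, 0)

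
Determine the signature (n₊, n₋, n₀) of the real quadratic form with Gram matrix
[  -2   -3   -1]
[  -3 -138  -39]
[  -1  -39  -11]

Answer: (1, 2, 0)

Derivation:
step 0: pivot -2 → sign −
step 1: pivot -267/2 → sign −
step 2: pivot 3/89 → sign +
signature = (1, 2, 0)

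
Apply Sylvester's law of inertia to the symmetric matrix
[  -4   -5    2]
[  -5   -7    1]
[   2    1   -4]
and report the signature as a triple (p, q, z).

step 0: pivot -4 → sign −
step 1: pivot -3/4 → sign −
step 2: row/col 2 already zero → sign 0
signature = (0, 2, 1)

Answer: (0, 2, 1)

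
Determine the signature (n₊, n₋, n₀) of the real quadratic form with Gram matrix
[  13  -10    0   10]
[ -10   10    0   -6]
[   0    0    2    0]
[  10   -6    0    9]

step 0: pivot 13 → sign +
step 1: pivot 30/13 → sign +
step 2: pivot 2 → sign +
step 3: pivot 1/15 → sign +
signature = (4, 0, 0)

Answer: (4, 0, 0)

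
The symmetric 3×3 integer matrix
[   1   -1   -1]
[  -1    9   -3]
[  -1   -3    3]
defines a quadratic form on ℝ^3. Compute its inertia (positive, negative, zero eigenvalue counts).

step 0: pivot 1 → sign +
step 1: pivot 8 → sign +
step 2: row/col 2 already zero → sign 0
signature = (2, 0, 1)

Answer: (2, 0, 1)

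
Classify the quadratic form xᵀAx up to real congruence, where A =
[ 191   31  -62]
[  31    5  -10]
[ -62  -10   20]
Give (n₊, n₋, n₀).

step 0: pivot 191 → sign +
step 1: pivot -6/191 → sign −
step 2: row/col 2 already zero → sign 0
signature = (1, 1, 1)

Answer: (1, 1, 1)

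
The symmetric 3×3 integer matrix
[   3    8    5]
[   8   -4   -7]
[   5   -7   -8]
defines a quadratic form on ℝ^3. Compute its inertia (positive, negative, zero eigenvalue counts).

step 0: pivot 3 → sign +
step 1: pivot -76/3 → sign −
step 2: pivot -1/76 → sign −
signature = (1, 2, 0)

Answer: (1, 2, 0)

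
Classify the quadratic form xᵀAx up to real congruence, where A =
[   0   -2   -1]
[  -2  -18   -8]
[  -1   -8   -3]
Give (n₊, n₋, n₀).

step 0: pivot -18 → sign −
step 1: pivot 2/9 → sign +
step 2: pivot 1/2 → sign +
signature = (2, 1, 0)

Answer: (2, 1, 0)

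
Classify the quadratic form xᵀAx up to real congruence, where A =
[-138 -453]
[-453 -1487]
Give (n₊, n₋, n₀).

Answer: (1, 1, 0)

Derivation:
step 0: pivot -138 → sign −
step 1: pivot 1/46 → sign +
signature = (1, 1, 0)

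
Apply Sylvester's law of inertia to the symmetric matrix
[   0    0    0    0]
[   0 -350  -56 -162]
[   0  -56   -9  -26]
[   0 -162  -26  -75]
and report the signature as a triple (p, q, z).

step 0: pivot -350 → sign −
step 1: pivot -1/25 → sign −
step 2: pivot 1/7 → sign +
step 3: row/col 3 already zero → sign 0
signature = (1, 2, 1)

Answer: (1, 2, 1)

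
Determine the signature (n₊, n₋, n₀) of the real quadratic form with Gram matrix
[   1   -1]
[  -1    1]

Answer: (1, 0, 1)

Derivation:
step 0: pivot 1 → sign +
step 1: row/col 1 already zero → sign 0
signature = (1, 0, 1)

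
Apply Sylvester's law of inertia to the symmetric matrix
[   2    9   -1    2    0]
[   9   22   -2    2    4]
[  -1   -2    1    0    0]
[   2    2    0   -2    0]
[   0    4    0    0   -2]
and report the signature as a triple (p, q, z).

Answer: (3, 2, 0)

Derivation:
step 0: pivot 2 → sign +
step 1: pivot -37/2 → sign −
step 2: pivot 31/37 → sign +
step 3: pivot -42/31 → sign −
step 4: pivot 2/7 → sign +
signature = (3, 2, 0)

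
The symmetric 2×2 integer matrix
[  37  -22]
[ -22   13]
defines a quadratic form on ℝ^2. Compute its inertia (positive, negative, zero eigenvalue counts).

step 0: pivot 37 → sign +
step 1: pivot -3/37 → sign −
signature = (1, 1, 0)

Answer: (1, 1, 0)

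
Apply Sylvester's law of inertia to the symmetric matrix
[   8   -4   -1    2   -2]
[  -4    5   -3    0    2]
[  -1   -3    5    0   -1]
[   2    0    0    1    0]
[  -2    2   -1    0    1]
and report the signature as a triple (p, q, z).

Answer: (4, 1, 0)

Derivation:
step 0: pivot 8 → sign +
step 1: pivot 3 → sign +
step 2: pivot 19/24 → sign +
step 3: pivot -45/19 → sign −
step 4: pivot 1/5 → sign +
signature = (4, 1, 0)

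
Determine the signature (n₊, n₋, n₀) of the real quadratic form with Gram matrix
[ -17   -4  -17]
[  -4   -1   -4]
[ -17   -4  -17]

Answer: (0, 2, 1)

Derivation:
step 0: pivot -17 → sign −
step 1: pivot -1/17 → sign −
step 2: row/col 2 already zero → sign 0
signature = (0, 2, 1)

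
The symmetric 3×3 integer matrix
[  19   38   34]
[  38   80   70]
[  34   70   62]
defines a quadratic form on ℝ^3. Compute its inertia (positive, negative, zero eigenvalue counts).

Answer: (3, 0, 0)

Derivation:
step 0: pivot 19 → sign +
step 1: pivot 4 → sign +
step 2: pivot 3/19 → sign +
signature = (3, 0, 0)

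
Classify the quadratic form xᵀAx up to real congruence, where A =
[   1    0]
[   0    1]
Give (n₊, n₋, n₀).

Answer: (2, 0, 0)

Derivation:
step 0: pivot 1 → sign +
step 1: pivot 1 → sign +
signature = (2, 0, 0)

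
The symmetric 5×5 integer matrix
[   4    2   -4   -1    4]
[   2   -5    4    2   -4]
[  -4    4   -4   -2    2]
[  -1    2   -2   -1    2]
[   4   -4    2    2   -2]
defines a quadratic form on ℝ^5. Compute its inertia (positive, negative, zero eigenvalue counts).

step 0: pivot 4 → sign +
step 1: pivot -6 → sign −
step 2: pivot -2 → sign −
step 3: pivot -1/12 → sign −
step 4: pivot 3 → sign +
signature = (2, 3, 0)

Answer: (2, 3, 0)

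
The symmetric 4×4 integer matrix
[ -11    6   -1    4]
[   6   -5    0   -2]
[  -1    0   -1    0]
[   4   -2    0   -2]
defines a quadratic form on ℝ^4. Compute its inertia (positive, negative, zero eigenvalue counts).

Answer: (0, 4, 0)

Derivation:
step 0: pivot -11 → sign −
step 1: pivot -19/11 → sign −
step 2: pivot -14/19 → sign −
step 3: pivot -2/7 → sign −
signature = (0, 4, 0)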